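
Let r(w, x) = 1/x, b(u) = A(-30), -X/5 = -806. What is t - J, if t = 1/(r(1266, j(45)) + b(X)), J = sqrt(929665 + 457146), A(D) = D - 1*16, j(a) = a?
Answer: -45/2069 - sqrt(1386811) ≈ -1177.7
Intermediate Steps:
X = 4030 (X = -5*(-806) = 4030)
A(D) = -16 + D (A(D) = D - 16 = -16 + D)
b(u) = -46 (b(u) = -16 - 30 = -46)
J = sqrt(1386811) ≈ 1177.6
t = -45/2069 (t = 1/(1/45 - 46) = 1/(-2069/45) = -45/2069 ≈ -0.021750)
t - J = -45/2069 - sqrt(1386811)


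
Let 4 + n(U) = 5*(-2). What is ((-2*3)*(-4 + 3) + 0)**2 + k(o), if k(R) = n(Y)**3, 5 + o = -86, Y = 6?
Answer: -2708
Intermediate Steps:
n(U) = -14 (n(U) = -4 + 5*(-2) = -4 - 10 = -14)
o = -91 (o = -5 - 86 = -91)
k(R) = -2744 (k(R) = (-14)**3 = -2744)
((-2*3)*(-4 + 3) + 0)**2 + k(o) = ((-2*3)*(-4 + 3) + 0)**2 - 2744 = (-6*(-1) + 0)**2 - 2744 = (6 + 0)**2 - 2744 = 6**2 - 2744 = 36 - 2744 = -2708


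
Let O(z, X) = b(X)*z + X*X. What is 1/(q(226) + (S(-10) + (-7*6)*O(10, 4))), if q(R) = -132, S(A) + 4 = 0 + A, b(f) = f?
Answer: -1/2498 ≈ -0.00040032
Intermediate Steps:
S(A) = -4 + A (S(A) = -4 + (0 + A) = -4 + A)
O(z, X) = X² + X*z (O(z, X) = X*z + X*X = X*z + X² = X² + X*z)
1/(q(226) + (S(-10) + (-7*6)*O(10, 4))) = 1/(-132 + ((-4 - 10) + (-7*6)*(4*(4 + 10)))) = 1/(-132 + (-14 - 168*14)) = 1/(-132 + (-14 - 42*56)) = 1/(-132 + (-14 - 2352)) = 1/(-132 - 2366) = 1/(-2498) = -1/2498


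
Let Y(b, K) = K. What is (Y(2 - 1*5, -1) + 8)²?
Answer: 49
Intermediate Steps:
(Y(2 - 1*5, -1) + 8)² = (-1 + 8)² = 7² = 49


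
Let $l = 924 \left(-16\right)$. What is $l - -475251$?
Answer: $460467$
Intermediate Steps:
$l = -14784$
$l - -475251 = -14784 - -475251 = -14784 + 475251 = 460467$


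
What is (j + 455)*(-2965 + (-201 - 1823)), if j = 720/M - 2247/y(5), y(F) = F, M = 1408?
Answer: -13415421/440 ≈ -30490.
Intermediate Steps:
j = -197511/440 (j = 720/1408 - 2247/5 = 720*(1/1408) - 2247*⅕ = 45/88 - 2247/5 = -197511/440 ≈ -448.89)
(j + 455)*(-2965 + (-201 - 1823)) = (-197511/440 + 455)*(-2965 + (-201 - 1823)) = 2689*(-2965 - 2024)/440 = (2689/440)*(-4989) = -13415421/440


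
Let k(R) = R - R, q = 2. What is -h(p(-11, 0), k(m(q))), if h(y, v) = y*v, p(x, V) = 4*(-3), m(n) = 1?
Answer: 0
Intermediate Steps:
p(x, V) = -12
k(R) = 0
h(y, v) = v*y
-h(p(-11, 0), k(m(q))) = -0*(-12) = -1*0 = 0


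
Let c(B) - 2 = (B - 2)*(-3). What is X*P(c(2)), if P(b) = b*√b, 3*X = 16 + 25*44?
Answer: 744*√2 ≈ 1052.2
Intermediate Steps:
c(B) = 8 - 3*B (c(B) = 2 + (B - 2)*(-3) = 2 + (-2 + B)*(-3) = 2 + (6 - 3*B) = 8 - 3*B)
X = 372 (X = (16 + 25*44)/3 = (16 + 1100)/3 = (⅓)*1116 = 372)
P(b) = b^(3/2)
X*P(c(2)) = 372*(8 - 3*2)^(3/2) = 372*(8 - 6)^(3/2) = 372*2^(3/2) = 372*(2*√2) = 744*√2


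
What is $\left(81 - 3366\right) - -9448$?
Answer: $6163$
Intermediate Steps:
$\left(81 - 3366\right) - -9448 = \left(81 - 3366\right) + 9448 = -3285 + 9448 = 6163$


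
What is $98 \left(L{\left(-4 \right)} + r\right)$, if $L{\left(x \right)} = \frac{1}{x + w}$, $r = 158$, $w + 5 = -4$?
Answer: $\frac{201194}{13} \approx 15476.0$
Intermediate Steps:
$w = -9$ ($w = -5 - 4 = -9$)
$L{\left(x \right)} = \frac{1}{-9 + x}$ ($L{\left(x \right)} = \frac{1}{x - 9} = \frac{1}{-9 + x}$)
$98 \left(L{\left(-4 \right)} + r\right) = 98 \left(\frac{1}{-9 - 4} + 158\right) = 98 \left(\frac{1}{-13} + 158\right) = 98 \left(- \frac{1}{13} + 158\right) = 98 \cdot \frac{2053}{13} = \frac{201194}{13}$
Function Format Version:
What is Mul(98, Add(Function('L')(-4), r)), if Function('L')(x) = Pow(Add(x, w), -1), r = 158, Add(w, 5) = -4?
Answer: Rational(201194, 13) ≈ 15476.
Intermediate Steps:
w = -9 (w = Add(-5, -4) = -9)
Function('L')(x) = Pow(Add(-9, x), -1) (Function('L')(x) = Pow(Add(x, -9), -1) = Pow(Add(-9, x), -1))
Mul(98, Add(Function('L')(-4), r)) = Mul(98, Add(Pow(Add(-9, -4), -1), 158)) = Mul(98, Add(Pow(-13, -1), 158)) = Mul(98, Add(Rational(-1, 13), 158)) = Mul(98, Rational(2053, 13)) = Rational(201194, 13)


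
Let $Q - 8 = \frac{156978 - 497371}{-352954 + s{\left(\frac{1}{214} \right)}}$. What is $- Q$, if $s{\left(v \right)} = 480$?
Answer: $- \frac{3160185}{352474} \approx -8.9657$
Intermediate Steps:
$Q = \frac{3160185}{352474}$ ($Q = 8 + \frac{156978 - 497371}{-352954 + 480} = 8 - \frac{340393}{-352474} = 8 - - \frac{340393}{352474} = 8 + \frac{340393}{352474} = \frac{3160185}{352474} \approx 8.9657$)
$- Q = \left(-1\right) \frac{3160185}{352474} = - \frac{3160185}{352474}$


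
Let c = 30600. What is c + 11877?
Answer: 42477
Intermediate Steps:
c + 11877 = 30600 + 11877 = 42477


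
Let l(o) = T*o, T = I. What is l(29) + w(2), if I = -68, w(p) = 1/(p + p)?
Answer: -7887/4 ≈ -1971.8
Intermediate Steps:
w(p) = 1/(2*p)
T = -68
l(o) = -68*o
l(29) + w(2) = -68*29 + (1/2)/2 = -1972 + (1/2)*(1/2) = -1972 + 1/4 = -7887/4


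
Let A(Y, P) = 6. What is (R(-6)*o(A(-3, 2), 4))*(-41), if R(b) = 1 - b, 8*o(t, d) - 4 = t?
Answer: -1435/4 ≈ -358.75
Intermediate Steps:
o(t, d) = 1/2 + t/8
(R(-6)*o(A(-3, 2), 4))*(-41) = ((1 - 1*(-6))*(1/2 + (1/8)*6))*(-41) = ((1 + 6)*(1/2 + 3/4))*(-41) = (7*(5/4))*(-41) = (35/4)*(-41) = -1435/4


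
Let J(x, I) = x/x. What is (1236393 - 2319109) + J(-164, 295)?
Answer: -1082715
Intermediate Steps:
J(x, I) = 1
(1236393 - 2319109) + J(-164, 295) = (1236393 - 2319109) + 1 = -1082716 + 1 = -1082715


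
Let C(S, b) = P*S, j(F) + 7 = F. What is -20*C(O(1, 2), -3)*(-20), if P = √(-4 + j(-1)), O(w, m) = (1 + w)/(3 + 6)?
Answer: 1600*I*√3/9 ≈ 307.92*I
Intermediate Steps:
j(F) = -7 + F
O(w, m) = ⅑ + w/9 (O(w, m) = (1 + w)/9 = (1 + w)*(⅑) = ⅑ + w/9)
P = 2*I*√3 (P = √(-4 + (-7 - 1)) = √(-4 - 8) = √(-12) = 2*I*√3 ≈ 3.4641*I)
C(S, b) = 2*I*S*√3 (C(S, b) = (2*I*√3)*S = 2*I*S*√3)
-20*C(O(1, 2), -3)*(-20) = -40*I*(⅑ + (⅑)*1)*√3*(-20) = -40*I*(⅑ + ⅑)*√3*(-20) = -40*I*2*√3/9*(-20) = -80*I*√3/9*(-20) = 1600*I*√3/9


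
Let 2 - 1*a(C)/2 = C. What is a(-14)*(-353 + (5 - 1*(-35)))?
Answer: -10016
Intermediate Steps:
a(C) = 4 - 2*C
a(-14)*(-353 + (5 - 1*(-35))) = (4 - 2*(-14))*(-353 + (5 - 1*(-35))) = (4 + 28)*(-353 + (5 + 35)) = 32*(-353 + 40) = 32*(-313) = -10016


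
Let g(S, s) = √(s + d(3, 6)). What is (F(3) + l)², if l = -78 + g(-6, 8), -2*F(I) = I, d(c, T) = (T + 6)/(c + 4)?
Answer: 177239/28 - 318*√119/7 ≈ 5834.4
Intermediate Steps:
d(c, T) = (6 + T)/(4 + c)
F(I) = -I/2
g(S, s) = √(12/7 + s) (g(S, s) = √(s + (6 + 6)/(4 + 3)) = √(s + 12/7) = √(12/7 + s))
l = -78 + 2*√119/7 (l = -78 + √(84 + 49*8)/7 = -78 + √(84 + 392)/7 = -78 + √476/7 = -78 + (2*√119)/7 = -78 + 2*√119/7 ≈ -74.883)
(F(3) + l)² = (-½*3 + (-78 + 2*√119/7))² = (-3/2 + (-78 + 2*√119/7))² = (-159/2 + 2*√119/7)²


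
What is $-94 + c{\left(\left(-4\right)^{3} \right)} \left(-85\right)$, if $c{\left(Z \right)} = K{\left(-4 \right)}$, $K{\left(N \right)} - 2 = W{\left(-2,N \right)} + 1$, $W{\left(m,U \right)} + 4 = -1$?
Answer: $76$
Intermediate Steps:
$W{\left(m,U \right)} = -5$ ($W{\left(m,U \right)} = -4 - 1 = -5$)
$K{\left(N \right)} = -2$ ($K{\left(N \right)} = 2 + \left(-5 + 1\right) = 2 - 4 = -2$)
$c{\left(Z \right)} = -2$
$-94 + c{\left(\left(-4\right)^{3} \right)} \left(-85\right) = -94 - -170 = -94 + 170 = 76$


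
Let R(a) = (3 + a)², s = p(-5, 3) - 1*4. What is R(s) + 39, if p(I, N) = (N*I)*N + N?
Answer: 1888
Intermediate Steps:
p(I, N) = N + I*N² (p(I, N) = (I*N)*N + N = I*N² + N = N + I*N²)
s = -46 (s = 3*(1 - 5*3) - 1*4 = 3*(1 - 15) - 4 = 3*(-14) - 4 = -42 - 4 = -46)
R(s) + 39 = (3 - 46)² + 39 = (-43)² + 39 = 1849 + 39 = 1888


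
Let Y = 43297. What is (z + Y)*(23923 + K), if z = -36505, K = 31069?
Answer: 373505664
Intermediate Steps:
(z + Y)*(23923 + K) = (-36505 + 43297)*(23923 + 31069) = 6792*54992 = 373505664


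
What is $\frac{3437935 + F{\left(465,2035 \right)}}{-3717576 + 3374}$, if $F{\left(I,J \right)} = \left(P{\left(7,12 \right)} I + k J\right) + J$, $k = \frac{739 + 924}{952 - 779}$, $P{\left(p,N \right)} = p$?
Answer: $- \frac{299531065}{321278473} \approx -0.93231$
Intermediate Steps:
$k = \frac{1663}{173} \approx 9.6127$
$F{\left(I,J \right)} = 7 I + \frac{1836 J}{173}$ ($F{\left(I,J \right)} = \left(7 I + \frac{1663 J}{173}\right) + J = 7 I + \frac{1836 J}{173}$)
$\frac{3437935 + F{\left(465,2035 \right)}}{-3717576 + 3374} = \frac{3437935 + \left(7 \cdot 465 + \frac{1836}{173} \cdot 2035\right)}{-3717576 + 3374} = \frac{3437935 + \left(3255 + \frac{3736260}{173}\right)}{-3714202} = \left(3437935 + \frac{4299375}{173}\right) \left(- \frac{1}{3714202}\right) = \frac{599062130}{173} \left(- \frac{1}{3714202}\right) = - \frac{299531065}{321278473}$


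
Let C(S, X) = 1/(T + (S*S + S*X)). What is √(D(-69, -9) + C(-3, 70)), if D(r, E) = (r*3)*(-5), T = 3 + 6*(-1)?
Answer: √10768089/102 ≈ 32.171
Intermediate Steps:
T = -3 (T = 3 - 6 = -3)
D(r, E) = -15*r (D(r, E) = (3*r)*(-5) = -15*r)
C(S, X) = 1/(-3 + S² + S*X) (C(S, X) = 1/(-3 + (S*S + S*X)) = 1/(-3 + (S² + S*X)) = 1/(-3 + S² + S*X))
√(D(-69, -9) + C(-3, 70)) = √(-15*(-69) + 1/(-3 + (-3)² - 3*70)) = √(1035 + 1/(-3 + 9 - 210)) = √(1035 + 1/(-204)) = √(1035 - 1/204) = √(211139/204) = √10768089/102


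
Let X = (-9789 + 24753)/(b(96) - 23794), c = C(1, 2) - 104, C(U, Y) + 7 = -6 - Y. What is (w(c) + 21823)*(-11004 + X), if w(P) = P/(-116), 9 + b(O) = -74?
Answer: -55432783355672/230811 ≈ -2.4017e+8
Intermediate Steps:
C(U, Y) = -13 - Y (C(U, Y) = -7 + (-6 - Y) = -13 - Y)
b(O) = -83 (b(O) = -9 - 74 = -83)
c = -119 (c = (-13 - 1*2) - 104 = (-13 - 2) - 104 = -15 - 104 = -119)
X = -4988/7959 (X = (-9789 + 24753)/(-83 - 23794) = 14964/(-23877) = 14964*(-1/23877) = -4988/7959 ≈ -0.62671)
w(P) = -P/116 (w(P) = P*(-1/116) = -P/116)
(w(c) + 21823)*(-11004 + X) = (-1/116*(-119) + 21823)*(-11004 - 4988/7959) = (119/116 + 21823)*(-87585824/7959) = (2531587/116)*(-87585824/7959) = -55432783355672/230811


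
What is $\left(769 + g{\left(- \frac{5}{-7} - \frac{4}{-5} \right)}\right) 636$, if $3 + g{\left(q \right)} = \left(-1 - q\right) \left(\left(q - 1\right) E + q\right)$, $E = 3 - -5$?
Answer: $\frac{585764904}{1225} \approx 4.7818 \cdot 10^{5}$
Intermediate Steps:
$E = 8$ ($E = 3 + 5 = 8$)
$g{\left(q \right)} = -3 + \left(-1 - q\right) \left(-8 + 9 q\right)$ ($g{\left(q \right)} = -3 + \left(-1 - q\right) \left(\left(q - 1\right) 8 + q\right) = -3 + \left(-1 - q\right) \left(\left(-1 + q\right) 8 + q\right) = -3 + \left(-1 - q\right) \left(\left(-8 + 8 q\right) + q\right) = -3 + \left(-1 - q\right) \left(-8 + 9 q\right)$)
$\left(769 + g{\left(- \frac{5}{-7} - \frac{4}{-5} \right)}\right) 636 = \left(769 - \left(-5 + \frac{4}{5} + \frac{5}{7} + 9 \left(- \frac{5}{-7} - \frac{4}{-5}\right)^{2}\right)\right) 636 = \left(769 - \left(-5 + \frac{4}{5} + \frac{5}{7} + 9 \left(\left(-5\right) \left(- \frac{1}{7}\right) - - \frac{4}{5}\right)^{2}\right)\right) 636 = \left(769 - \left(- \frac{122}{35} + 9 \left(\frac{5}{7} + \frac{4}{5}\right)^{2}\right)\right) 636 = \left(769 - \left(- \frac{122}{35} + \frac{25281}{1225}\right)\right) 636 = \left(769 - \frac{21011}{1225}\right) 636 = \frac{921014}{1225} \cdot 636 = \frac{585764904}{1225}$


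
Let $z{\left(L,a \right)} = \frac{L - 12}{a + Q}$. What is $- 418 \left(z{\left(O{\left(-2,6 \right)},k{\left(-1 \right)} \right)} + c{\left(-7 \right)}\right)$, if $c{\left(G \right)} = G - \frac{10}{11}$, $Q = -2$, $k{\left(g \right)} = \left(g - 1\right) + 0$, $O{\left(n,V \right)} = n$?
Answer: $1843$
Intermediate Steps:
$k{\left(g \right)} = -1 + g$ ($k{\left(g \right)} = \left(-1 + g\right) + 0 = -1 + g$)
$c{\left(G \right)} = - \frac{10}{11} + G$ ($c{\left(G \right)} = G - \frac{10}{11} = - \frac{10}{11} + G$)
$z{\left(L,a \right)} = \frac{-12 + L}{-2 + a}$ ($z{\left(L,a \right)} = \frac{L - 12}{a - 2} = \frac{-12 + L}{-2 + a}$)
$- 418 \left(z{\left(O{\left(-2,6 \right)},k{\left(-1 \right)} \right)} + c{\left(-7 \right)}\right) = - 418 \left(\frac{-12 - 2}{-2 - 2} - \frac{87}{11}\right) = - 418 \left(\frac{1}{-2 - 2} \left(-14\right) - \frac{87}{11}\right) = - 418 \left(\frac{1}{-4} \left(-14\right) - \frac{87}{11}\right) = - 418 \left(\left(- \frac{1}{4}\right) \left(-14\right) - \frac{87}{11}\right) = - 418 \left(\frac{7}{2} - \frac{87}{11}\right) = \left(-418\right) \left(- \frac{97}{22}\right) = 1843$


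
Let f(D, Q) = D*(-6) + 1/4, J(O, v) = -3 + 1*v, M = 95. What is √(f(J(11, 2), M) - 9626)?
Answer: I*√38479/2 ≈ 98.08*I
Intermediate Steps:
J(O, v) = -3 + v
f(D, Q) = ¼ - 6*D (f(D, Q) = -6*D + ¼ = ¼ - 6*D)
√(f(J(11, 2), M) - 9626) = √((¼ - 6*(-3 + 2)) - 9626) = √((¼ - 6*(-1)) - 9626) = √((¼ + 6) - 9626) = √(25/4 - 9626) = √(-38479/4) = I*√38479/2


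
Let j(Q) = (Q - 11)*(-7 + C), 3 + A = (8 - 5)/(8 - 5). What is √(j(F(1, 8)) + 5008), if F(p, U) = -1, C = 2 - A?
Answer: 2*√1261 ≈ 71.021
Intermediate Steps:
A = -2 (A = -3 + (8 - 5)/(8 - 5) = -3 + 3/3 = -3 + 3*(⅓) = -3 + 1 = -2)
C = 4 (C = 2 - 1*(-2) = 2 + 2 = 4)
j(Q) = 33 - 3*Q (j(Q) = (Q - 11)*(-7 + 4) = (-11 + Q)*(-3) = 33 - 3*Q)
√(j(F(1, 8)) + 5008) = √((33 - 3*(-1)) + 5008) = √((33 + 3) + 5008) = √(36 + 5008) = √5044 = 2*√1261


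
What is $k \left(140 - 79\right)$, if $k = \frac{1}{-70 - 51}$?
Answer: $- \frac{61}{121} \approx -0.50413$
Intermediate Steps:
$k = - \frac{1}{121}$ ($k = \frac{1}{-121} = - \frac{1}{121} \approx -0.0082645$)
$k \left(140 - 79\right) = - \frac{140 - 79}{121} = \left(- \frac{1}{121}\right) 61 = - \frac{61}{121}$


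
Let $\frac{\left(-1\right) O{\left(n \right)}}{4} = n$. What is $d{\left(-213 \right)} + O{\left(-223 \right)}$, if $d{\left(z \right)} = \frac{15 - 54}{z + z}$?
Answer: $\frac{126677}{142} \approx 892.09$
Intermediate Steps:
$O{\left(n \right)} = - 4 n$
$d{\left(z \right)} = - \frac{39}{2 z}$
$d{\left(-213 \right)} + O{\left(-223 \right)} = - \frac{39}{2 \left(-213\right)} - -892 = \left(- \frac{39}{2}\right) \left(- \frac{1}{213}\right) + 892 = \frac{13}{142} + 892 = \frac{126677}{142}$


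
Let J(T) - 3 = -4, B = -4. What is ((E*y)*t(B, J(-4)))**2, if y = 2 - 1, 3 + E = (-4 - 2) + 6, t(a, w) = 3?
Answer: 81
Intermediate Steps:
J(T) = -1 (J(T) = 3 - 4 = -1)
E = -3 (E = -3 + ((-4 - 2) + 6) = -3 + (-6 + 6) = -3 + 0 = -3)
y = 1
((E*y)*t(B, J(-4)))**2 = (-3*1*3)**2 = (-3*3)**2 = (-9)**2 = 81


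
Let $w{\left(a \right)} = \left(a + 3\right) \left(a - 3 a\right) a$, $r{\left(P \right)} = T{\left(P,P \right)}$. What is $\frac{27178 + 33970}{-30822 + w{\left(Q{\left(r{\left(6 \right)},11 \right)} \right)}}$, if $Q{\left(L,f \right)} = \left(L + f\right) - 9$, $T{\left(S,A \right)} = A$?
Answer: $- \frac{30574}{16115} \approx -1.8972$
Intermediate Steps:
$r{\left(P \right)} = P$
$Q{\left(L,f \right)} = -9 + L + f$
$w{\left(a \right)} = - 2 a^{2} \left(3 + a\right)$ ($w{\left(a \right)} = \left(3 + a\right) \left(- 2 a\right) a = - 2 a \left(3 + a\right) a = - 2 a^{2} \left(3 + a\right)$)
$\frac{27178 + 33970}{-30822 + w{\left(Q{\left(r{\left(6 \right)},11 \right)} \right)}} = \frac{27178 + 33970}{-30822 + 2 \left(-9 + 6 + 11\right)^{2} \left(-3 - \left(-9 + 6 + 11\right)\right)} = \frac{61148}{-30822 + 2 \cdot 8^{2} \left(-3 - 8\right)} = \frac{61148}{-30822 + 2 \cdot 64 \left(-3 - 8\right)} = \frac{61148}{-30822 + 2 \cdot 64 \left(-11\right)} = \frac{61148}{-30822 - 1408} = \frac{61148}{-32230} = 61148 \left(- \frac{1}{32230}\right) = - \frac{30574}{16115}$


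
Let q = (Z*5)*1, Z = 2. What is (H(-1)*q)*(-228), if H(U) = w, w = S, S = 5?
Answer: -11400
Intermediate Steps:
w = 5
q = 10 (q = (2*5)*1 = 10*1 = 10)
H(U) = 5
(H(-1)*q)*(-228) = (5*10)*(-228) = 50*(-228) = -11400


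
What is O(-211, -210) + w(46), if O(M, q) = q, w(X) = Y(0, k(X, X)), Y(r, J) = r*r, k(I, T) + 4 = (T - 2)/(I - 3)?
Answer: -210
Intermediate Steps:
k(I, T) = -4 + (-2 + T)/(-3 + I) (k(I, T) = -4 + (T - 2)/(I - 3) = -4 + (-2 + T)/(-3 + I))
Y(r, J) = r²
w(X) = 0 (w(X) = 0² = 0)
O(-211, -210) + w(46) = -210 + 0 = -210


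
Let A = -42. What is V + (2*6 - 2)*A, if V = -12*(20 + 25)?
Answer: -960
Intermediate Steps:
V = -540 (V = -12*45 = -540)
V + (2*6 - 2)*A = -540 + (2*6 - 2)*(-42) = -540 + (12 - 2)*(-42) = -540 + 10*(-42) = -540 - 420 = -960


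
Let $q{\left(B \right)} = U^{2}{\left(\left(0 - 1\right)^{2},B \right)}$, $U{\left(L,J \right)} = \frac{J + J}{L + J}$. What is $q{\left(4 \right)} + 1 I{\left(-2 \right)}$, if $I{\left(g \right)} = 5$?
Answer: $\frac{189}{25} \approx 7.56$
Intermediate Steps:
$U{\left(L,J \right)} = \frac{2 J}{J + L}$
$q{\left(B \right)} = \frac{4 B^{2}}{\left(1 + B\right)^{2}}$ ($q{\left(B \right)} = \left(\frac{2 B}{B + \left(0 - 1\right)^{2}}\right)^{2} = \left(\frac{2 B}{B + \left(-1\right)^{2}}\right)^{2} = \left(\frac{2 B}{B + 1}\right)^{2} = \left(\frac{2 B}{1 + B}\right)^{2} = \frac{4 B^{2}}{\left(1 + B\right)^{2}}$)
$q{\left(4 \right)} + 1 I{\left(-2 \right)} = \frac{4 \cdot 4^{2}}{\left(1 + 4\right)^{2}} + 1 \cdot 5 = 4 \cdot 16 \cdot \frac{1}{25} + 5 = \frac{64}{25} + 5 = \frac{189}{25}$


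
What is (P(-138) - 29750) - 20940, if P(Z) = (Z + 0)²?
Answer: -31646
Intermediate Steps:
P(Z) = Z²
(P(-138) - 29750) - 20940 = ((-138)² - 29750) - 20940 = (19044 - 29750) - 20940 = -10706 - 20940 = -31646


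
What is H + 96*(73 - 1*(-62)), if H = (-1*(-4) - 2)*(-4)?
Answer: 12952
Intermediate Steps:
H = -8 (H = (4 - 2)*(-4) = 2*(-4) = -8)
H + 96*(73 - 1*(-62)) = -8 + 96*(73 - 1*(-62)) = -8 + 96*(73 + 62) = -8 + 96*135 = -8 + 12960 = 12952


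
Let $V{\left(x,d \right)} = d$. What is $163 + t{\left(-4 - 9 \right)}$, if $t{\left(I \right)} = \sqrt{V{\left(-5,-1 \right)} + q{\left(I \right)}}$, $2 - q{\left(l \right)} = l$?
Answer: $163 + \sqrt{14} \approx 166.74$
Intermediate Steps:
$q{\left(l \right)} = 2 - l$
$t{\left(I \right)} = \sqrt{1 - I}$ ($t{\left(I \right)} = \sqrt{-1 - \left(-2 + I\right)} = \sqrt{1 - I}$)
$163 + t{\left(-4 - 9 \right)} = 163 + \sqrt{1 - \left(-4 - 9\right)} = 163 + \sqrt{1 - -13} = 163 + \sqrt{1 + 13} = 163 + \sqrt{14}$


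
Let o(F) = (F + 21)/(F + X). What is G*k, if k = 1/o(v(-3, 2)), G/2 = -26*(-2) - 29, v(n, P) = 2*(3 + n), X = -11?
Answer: -506/21 ≈ -24.095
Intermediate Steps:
v(n, P) = 6 + 2*n
o(F) = (21 + F)/(-11 + F) (o(F) = (F + 21)/(F - 11) = (21 + F)/(-11 + F))
G = 46 (G = 2*(-26*(-2) - 29) = 2*(52 - 29) = 2*23 = 46)
k = -11/21 (k = 1/((21 + (6 + 2*(-3)))/(-11 + (6 + 2*(-3)))) = 1/((21 + (6 - 6))/(-11 + (6 - 6))) = 1/((21 + 0)/(-11 + 0)) = 1/(21/(-11)) = 1/(-1/11*21) = 1/(-21/11) = -11/21 ≈ -0.52381)
G*k = 46*(-11/21) = -506/21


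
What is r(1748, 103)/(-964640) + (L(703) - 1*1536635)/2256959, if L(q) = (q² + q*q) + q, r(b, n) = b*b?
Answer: -464018822331/136072058110 ≈ -3.4101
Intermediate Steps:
r(b, n) = b²
L(q) = q + 2*q² (L(q) = (q² + q²) + q = 2*q² + q = q + 2*q²)
r(1748, 103)/(-964640) + (L(703) - 1*1536635)/2256959 = 1748²/(-964640) + (703*(1 + 2*703) - 1*1536635)/2256959 = 3055504*(-1/964640) + (703*(1 + 1406) - 1536635)*(1/2256959) = -190969/60290 + (703*1407 - 1536635)*(1/2256959) = -190969/60290 + (989121 - 1536635)*(1/2256959) = -190969/60290 - 547514*1/2256959 = -190969/60290 - 547514/2256959 = -464018822331/136072058110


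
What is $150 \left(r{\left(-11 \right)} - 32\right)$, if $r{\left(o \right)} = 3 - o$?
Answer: $-2700$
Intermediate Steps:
$150 \left(r{\left(-11 \right)} - 32\right) = 150 \left(\left(3 - -11\right) - 32\right) = 150 \left(\left(3 + 11\right) - 32\right) = 150 \left(14 - 32\right) = 150 \left(-18\right) = -2700$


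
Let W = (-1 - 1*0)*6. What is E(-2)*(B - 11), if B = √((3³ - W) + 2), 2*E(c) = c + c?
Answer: 22 - 2*√35 ≈ 10.168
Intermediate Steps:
W = -6 (W = (-1 + 0)*6 = -1*6 = -6)
E(c) = c (E(c) = (c + c)/2 = (2*c)/2 = c)
B = √35 (B = √((3³ - 1*(-6)) + 2) = √((27 + 6) + 2) = √(33 + 2) = √35 ≈ 5.9161)
E(-2)*(B - 11) = -2*(√35 - 11) = -2*(-11 + √35) = 22 - 2*√35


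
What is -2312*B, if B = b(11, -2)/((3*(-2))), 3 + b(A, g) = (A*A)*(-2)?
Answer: -283220/3 ≈ -94407.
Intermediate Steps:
b(A, g) = -3 - 2*A² (b(A, g) = -3 + (A*A)*(-2) = -3 + A²*(-2) = -3 - 2*A²)
B = 245/6 (B = (-3 - 2*11²)/((3*(-2))) = (-3 - 2*121)/(-6) = (-3 - 242)*(-⅙) = -245*(-⅙) = 245/6 ≈ 40.833)
-2312*B = -2312*245/6 = -283220/3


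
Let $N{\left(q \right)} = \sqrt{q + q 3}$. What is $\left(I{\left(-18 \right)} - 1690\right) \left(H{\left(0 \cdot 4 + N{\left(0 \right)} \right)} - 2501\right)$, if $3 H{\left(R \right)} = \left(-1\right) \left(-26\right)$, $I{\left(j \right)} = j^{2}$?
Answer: $\frac{10213582}{3} \approx 3.4045 \cdot 10^{6}$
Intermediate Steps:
$N{\left(q \right)} = 2 \sqrt{q}$ ($N{\left(q \right)} = \sqrt{q + 3 q} = \sqrt{4 q} = 2 \sqrt{q}$)
$H{\left(R \right)} = \frac{26}{3}$ ($H{\left(R \right)} = \frac{\left(-1\right) \left(-26\right)}{3} = \frac{1}{3} \cdot 26 = \frac{26}{3}$)
$\left(I{\left(-18 \right)} - 1690\right) \left(H{\left(0 \cdot 4 + N{\left(0 \right)} \right)} - 2501\right) = \left(\left(-18\right)^{2} - 1690\right) \left(\frac{26}{3} - 2501\right) = \left(324 - 1690\right) \left(- \frac{7477}{3}\right) = \left(-1366\right) \left(- \frac{7477}{3}\right) = \frac{10213582}{3}$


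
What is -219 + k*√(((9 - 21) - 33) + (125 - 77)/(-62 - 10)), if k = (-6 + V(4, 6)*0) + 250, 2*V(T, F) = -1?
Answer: -219 + 244*I*√411/3 ≈ -219.0 + 1648.9*I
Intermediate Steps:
V(T, F) = -½ (V(T, F) = (½)*(-1) = -½)
k = 244 (k = (-6 - ½*0) + 250 = (-6 + 0) + 250 = -6 + 250 = 244)
-219 + k*√(((9 - 21) - 33) + (125 - 77)/(-62 - 10)) = -219 + 244*√(((9 - 21) - 33) + (125 - 77)/(-62 - 10)) = -219 + 244*√((-12 - 33) + 48/(-72)) = -219 + 244*√(-45 + 48*(-1/72)) = -219 + 244*√(-45 - ⅔) = -219 + 244*√(-137/3) = -219 + 244*(I*√411/3) = -219 + 244*I*√411/3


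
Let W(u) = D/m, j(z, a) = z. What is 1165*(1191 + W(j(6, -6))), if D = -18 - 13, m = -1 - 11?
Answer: 16686295/12 ≈ 1.3905e+6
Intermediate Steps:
m = -12
D = -31
W(u) = 31/12 (W(u) = -31/(-12) = -31*(-1/12) = 31/12)
1165*(1191 + W(j(6, -6))) = 1165*(1191 + 31/12) = 1165*(14323/12) = 16686295/12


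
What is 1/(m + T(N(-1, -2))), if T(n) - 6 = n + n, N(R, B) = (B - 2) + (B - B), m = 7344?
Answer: 1/7342 ≈ 0.00013620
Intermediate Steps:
N(R, B) = -2 + B (N(R, B) = (-2 + B) + 0 = -2 + B)
T(n) = 6 + 2*n (T(n) = 6 + (n + n) = 6 + 2*n)
1/(m + T(N(-1, -2))) = 1/(7344 + (6 + 2*(-2 - 2))) = 1/(7344 + (6 + 2*(-4))) = 1/(7344 + (6 - 8)) = 1/(7344 - 2) = 1/7342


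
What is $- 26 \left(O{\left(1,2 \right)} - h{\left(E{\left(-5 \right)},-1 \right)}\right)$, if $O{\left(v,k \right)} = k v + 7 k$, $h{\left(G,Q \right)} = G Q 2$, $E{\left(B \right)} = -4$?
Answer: $-208$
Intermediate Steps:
$h{\left(G,Q \right)} = 2 G Q$
$O{\left(v,k \right)} = 7 k + k v$
$- 26 \left(O{\left(1,2 \right)} - h{\left(E{\left(-5 \right)},-1 \right)}\right) = - 26 \left(2 \left(7 + 1\right) - 2 \left(-4\right) \left(-1\right)\right) = - 26 \left(2 \cdot 8 - 8\right) = - 26 \left(16 - 8\right) = \left(-26\right) 8 = -208$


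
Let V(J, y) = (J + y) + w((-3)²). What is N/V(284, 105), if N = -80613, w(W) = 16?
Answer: -8957/45 ≈ -199.04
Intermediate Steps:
V(J, y) = 16 + J + y (V(J, y) = (J + y) + 16 = 16 + J + y)
N/V(284, 105) = -80613/(16 + 284 + 105) = -80613/405 = -80613*1/405 = -8957/45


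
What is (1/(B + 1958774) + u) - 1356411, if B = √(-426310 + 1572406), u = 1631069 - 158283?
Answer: 223253476302753137/1918397218490 - 3*√7959/959198609245 ≈ 1.1638e+5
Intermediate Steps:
u = 1472786
B = 12*√7959 (B = √1146096 = 12*√7959 ≈ 1070.6)
(1/(B + 1958774) + u) - 1356411 = (1/(12*√7959 + 1958774) + 1472786) - 1356411 = (1/(1958774 + 12*√7959) + 1472786) - 1356411 = (1472786 + 1/(1958774 + 12*√7959)) - 1356411 = 116375 + 1/(1958774 + 12*√7959)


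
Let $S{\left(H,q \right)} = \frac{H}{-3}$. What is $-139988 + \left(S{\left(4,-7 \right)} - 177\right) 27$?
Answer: $-144803$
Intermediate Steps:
$S{\left(H,q \right)} = - \frac{H}{3}$ ($S{\left(H,q \right)} = H \left(- \frac{1}{3}\right) = - \frac{H}{3}$)
$-139988 + \left(S{\left(4,-7 \right)} - 177\right) 27 = -139988 + \left(\left(- \frac{1}{3}\right) 4 - 177\right) 27 = -139988 + \left(- \frac{4}{3} - 177\right) 27 = -139988 - 4815 = -144803$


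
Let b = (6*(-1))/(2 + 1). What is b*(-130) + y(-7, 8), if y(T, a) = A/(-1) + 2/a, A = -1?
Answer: 1045/4 ≈ 261.25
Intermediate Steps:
y(T, a) = 1 + 2/a (y(T, a) = -1/(-1) + 2/a = -1*(-1) + 2/a = 1 + 2/a)
b = -2 (b = -6/3 = -6*⅓ = -2)
b*(-130) + y(-7, 8) = -2*(-130) + (2 + 8)/8 = 260 + (⅛)*10 = 260 + 5/4 = 1045/4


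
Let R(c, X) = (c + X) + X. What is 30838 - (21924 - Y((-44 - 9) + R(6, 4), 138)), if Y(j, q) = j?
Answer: 8875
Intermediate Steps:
R(c, X) = c + 2*X (R(c, X) = (X + c) + X = c + 2*X)
30838 - (21924 - Y((-44 - 9) + R(6, 4), 138)) = 30838 - (21924 - ((-44 - 9) + (6 + 2*4))) = 30838 - (21924 - (-53 + (6 + 8))) = 30838 - (21924 - (-53 + 14)) = 30838 - (21924 - 1*(-39)) = 30838 - (21924 + 39) = 30838 - 1*21963 = 30838 - 21963 = 8875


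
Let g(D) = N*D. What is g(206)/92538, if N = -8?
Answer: -824/46269 ≈ -0.017809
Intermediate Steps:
g(D) = -8*D
g(206)/92538 = -8*206/92538 = -1648*1/92538 = -824/46269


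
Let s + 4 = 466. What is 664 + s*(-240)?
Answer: -110216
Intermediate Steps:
s = 462 (s = -4 + 466 = 462)
664 + s*(-240) = 664 + 462*(-240) = 664 - 110880 = -110216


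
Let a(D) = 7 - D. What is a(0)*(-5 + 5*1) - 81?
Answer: -81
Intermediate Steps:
a(0)*(-5 + 5*1) - 81 = (7 - 1*0)*(-5 + 5*1) - 81 = (7 + 0)*(-5 + 5) - 81 = 7*0 - 81 = 0 - 81 = -81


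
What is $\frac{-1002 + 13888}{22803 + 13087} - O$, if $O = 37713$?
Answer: $- \frac{676753342}{17945} \approx -37713.0$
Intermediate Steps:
$\frac{-1002 + 13888}{22803 + 13087} - O = \frac{-1002 + 13888}{22803 + 13087} - 37713 = \frac{12886}{35890} - 37713 = 12886 \cdot \frac{1}{35890} - 37713 = \frac{6443}{17945} - 37713 = - \frac{676753342}{17945}$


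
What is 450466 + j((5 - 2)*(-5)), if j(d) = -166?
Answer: 450300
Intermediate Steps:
450466 + j((5 - 2)*(-5)) = 450466 - 166 = 450300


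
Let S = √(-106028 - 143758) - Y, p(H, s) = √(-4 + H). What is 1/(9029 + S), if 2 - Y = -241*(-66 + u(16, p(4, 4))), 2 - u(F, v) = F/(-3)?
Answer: 208491/4832081083 - 27*I*√27754/4832081083 ≈ 4.3147e-5 - 9.3088e-7*I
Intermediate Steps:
u(F, v) = 2 + F/3 (u(F, v) = 2 - F/(-3) = 2 - F*(-1)/3 = 2 - (-1)*F/3 = 2 + F/3)
Y = -42410/3 (Y = 2 - (-241)*(-66 + (2 + (⅓)*16)) = 2 - (-241)*(-66 + (2 + 16/3)) = 2 - (-241)*(-66 + 22/3) = 2 - (-241)*(-176)/3 = 2 - 1*42416/3 = 2 - 42416/3 = -42410/3 ≈ -14137.)
S = 42410/3 + 3*I*√27754 (S = √(-106028 - 143758) - 1*(-42410/3) = √(-249786) + 42410/3 = 3*I*√27754 + 42410/3 = 42410/3 + 3*I*√27754 ≈ 14137.0 + 499.79*I)
1/(9029 + S) = 1/(9029 + (42410/3 + 3*I*√27754)) = 1/(69497/3 + 3*I*√27754)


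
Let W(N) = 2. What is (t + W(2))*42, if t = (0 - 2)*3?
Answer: -168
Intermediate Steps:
t = -6 (t = -2*3 = -6)
(t + W(2))*42 = (-6 + 2)*42 = -4*42 = -168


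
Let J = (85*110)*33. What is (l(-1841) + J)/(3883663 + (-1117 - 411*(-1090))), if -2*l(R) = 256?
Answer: 154211/2165268 ≈ 0.071220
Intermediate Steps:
l(R) = -128 (l(R) = -½*256 = -128)
J = 308550 (J = 9350*33 = 308550)
(l(-1841) + J)/(3883663 + (-1117 - 411*(-1090))) = (-128 + 308550)/(3883663 + (-1117 - 411*(-1090))) = 308422/(3883663 + (-1117 + 447990)) = 308422/(3883663 + 446873) = 308422/4330536 = 308422*(1/4330536) = 154211/2165268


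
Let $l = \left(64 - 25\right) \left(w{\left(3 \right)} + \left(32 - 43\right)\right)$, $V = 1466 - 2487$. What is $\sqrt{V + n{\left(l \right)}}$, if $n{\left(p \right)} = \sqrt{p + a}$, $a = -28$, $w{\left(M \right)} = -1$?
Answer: $\sqrt{-1021 + 4 i \sqrt{31}} \approx 0.3485 + 31.955 i$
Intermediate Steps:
$V = -1021$
$l = -468$ ($l = \left(64 - 25\right) \left(-1 + \left(32 - 43\right)\right) = 39 \left(-1 - 11\right) = 39 \left(-12\right) = -468$)
$n{\left(p \right)} = \sqrt{-28 + p}$ ($n{\left(p \right)} = \sqrt{p - 28} = \sqrt{-28 + p}$)
$\sqrt{V + n{\left(l \right)}} = \sqrt{-1021 + \sqrt{-28 - 468}} = \sqrt{-1021 + \sqrt{-496}} = \sqrt{-1021 + 4 i \sqrt{31}}$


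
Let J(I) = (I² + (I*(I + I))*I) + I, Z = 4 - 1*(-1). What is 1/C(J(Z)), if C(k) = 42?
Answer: 1/42 ≈ 0.023810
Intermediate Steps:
Z = 5 (Z = 4 + 1 = 5)
J(I) = I + I² + 2*I³ (J(I) = (I² + (I*(2*I))*I) + I = (I² + (2*I²)*I) + I = (I² + 2*I³) + I = I + I² + 2*I³)
1/C(J(Z)) = 1/42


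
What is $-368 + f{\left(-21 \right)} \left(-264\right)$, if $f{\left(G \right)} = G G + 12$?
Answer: $-119960$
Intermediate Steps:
$f{\left(G \right)} = 12 + G^{2}$ ($f{\left(G \right)} = G^{2} + 12 = 12 + G^{2}$)
$-368 + f{\left(-21 \right)} \left(-264\right) = -368 + \left(12 + \left(-21\right)^{2}\right) \left(-264\right) = -368 + \left(12 + 441\right) \left(-264\right) = -368 + 453 \left(-264\right) = -368 - 119592 = -119960$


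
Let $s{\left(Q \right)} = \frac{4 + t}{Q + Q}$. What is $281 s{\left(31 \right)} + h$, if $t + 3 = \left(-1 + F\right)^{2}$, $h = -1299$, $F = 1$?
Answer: $- \frac{80257}{62} \approx -1294.5$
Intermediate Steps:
$t = -3$ ($t = -3 + \left(-1 + 1\right)^{2} = -3 + 0^{2} = -3 + 0 = -3$)
$s{\left(Q \right)} = \frac{1}{2 Q}$ ($s{\left(Q \right)} = \frac{4 - 3}{Q + Q} = 1 \frac{1}{2 Q} = \frac{1}{2 Q}$)
$281 s{\left(31 \right)} + h = 281 \frac{1}{2 \cdot 31} - 1299 = 281 \cdot \frac{1}{2} \cdot \frac{1}{31} - 1299 = 281 \cdot \frac{1}{62} - 1299 = \frac{281}{62} - 1299 = - \frac{80257}{62}$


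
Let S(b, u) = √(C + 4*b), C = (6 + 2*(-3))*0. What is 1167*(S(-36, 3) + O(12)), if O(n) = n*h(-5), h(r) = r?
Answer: -70020 + 14004*I ≈ -70020.0 + 14004.0*I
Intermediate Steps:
O(n) = -5*n (O(n) = n*(-5) = -5*n)
C = 0 (C = (6 - 6)*0 = 0*0 = 0)
S(b, u) = 2*√b (S(b, u) = √(0 + 4*b) = √(4*b) = 2*√b)
1167*(S(-36, 3) + O(12)) = 1167*(2*√(-36) - 5*12) = 1167*(2*(6*I) - 60) = 1167*(12*I - 60) = 1167*(-60 + 12*I) = -70020 + 14004*I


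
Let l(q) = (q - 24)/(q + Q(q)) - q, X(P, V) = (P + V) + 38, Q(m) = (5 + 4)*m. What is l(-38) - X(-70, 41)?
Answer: 5541/190 ≈ 29.163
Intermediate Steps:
Q(m) = 9*m
X(P, V) = 38 + P + V
l(q) = -q + (-24 + q)/(10*q) (l(q) = (q - 24)/(q + 9*q) - q = (-24 + q)/((10*q)) - q = (-24 + q)*(1/(10*q)) - q = (-24 + q)/(10*q) - q = -q + (-24 + q)/(10*q))
l(-38) - X(-70, 41) = (⅒ - 1*(-38) - 12/5/(-38)) - (38 - 70 + 41) = (⅒ + 38 - 12/5*(-1/38)) - 1*9 = (⅒ + 38 + 6/95) - 9 = 7251/190 - 9 = 5541/190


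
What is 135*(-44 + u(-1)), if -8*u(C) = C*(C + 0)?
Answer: -47655/8 ≈ -5956.9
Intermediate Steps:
u(C) = -C**2/8 (u(C) = -C*(C + 0)/8 = -C*C/8 = -C**2/8)
135*(-44 + u(-1)) = 135*(-44 - 1/8*(-1)**2) = 135*(-44 - 1/8*1) = 135*(-44 - 1/8) = 135*(-353/8) = -47655/8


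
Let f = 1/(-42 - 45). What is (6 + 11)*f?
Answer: -17/87 ≈ -0.19540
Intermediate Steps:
f = -1/87 (f = 1/(-87) = -1/87 ≈ -0.011494)
(6 + 11)*f = (6 + 11)*(-1/87) = 17*(-1/87) = -17/87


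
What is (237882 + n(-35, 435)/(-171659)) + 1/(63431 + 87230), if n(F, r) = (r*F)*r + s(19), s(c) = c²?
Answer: 6153177351956731/25862316599 ≈ 2.3792e+5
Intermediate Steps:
n(F, r) = 361 + F*r² (n(F, r) = (r*F)*r + 19² = (F*r)*r + 361 = F*r² + 361 = 361 + F*r²)
(237882 + n(-35, 435)/(-171659)) + 1/(63431 + 87230) = (237882 + (361 - 35*435²)/(-171659)) + 1/(63431 + 87230) = (237882 + (361 - 35*189225)*(-1/171659)) + 1/150661 = (237882 + (361 - 6622875)*(-1/171659)) + 1/150661 = (237882 - 6622514*(-1/171659)) + 1/150661 = (237882 + 6622514/171659) + 1/150661 = 40841208752/171659 + 1/150661 = 6153177351956731/25862316599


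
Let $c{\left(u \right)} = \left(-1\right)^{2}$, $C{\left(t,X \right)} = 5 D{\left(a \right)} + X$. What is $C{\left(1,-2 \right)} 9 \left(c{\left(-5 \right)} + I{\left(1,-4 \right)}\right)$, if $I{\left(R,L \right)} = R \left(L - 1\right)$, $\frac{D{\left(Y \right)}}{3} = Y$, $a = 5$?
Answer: $-2628$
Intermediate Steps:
$D{\left(Y \right)} = 3 Y$
$C{\left(t,X \right)} = 75 + X$ ($C{\left(t,X \right)} = 5 \cdot 3 \cdot 5 + X = 5 \cdot 15 + X = 75 + X$)
$I{\left(R,L \right)} = R \left(-1 + L\right)$
$c{\left(u \right)} = 1$
$C{\left(1,-2 \right)} 9 \left(c{\left(-5 \right)} + I{\left(1,-4 \right)}\right) = \left(75 - 2\right) 9 \left(1 + 1 \left(-1 - 4\right)\right) = 73 \cdot 9 \left(1 + 1 \left(-5\right)\right) = 657 \left(1 - 5\right) = 657 \left(-4\right) = -2628$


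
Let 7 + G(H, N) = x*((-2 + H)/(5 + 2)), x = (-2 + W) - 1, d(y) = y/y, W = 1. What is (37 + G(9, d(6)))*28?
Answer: 784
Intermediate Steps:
d(y) = 1
x = -2 (x = (-2 + 1) - 1 = -1 - 1 = -2)
G(H, N) = -45/7 - 2*H/7 (G(H, N) = -7 - 2*(-2 + H)/(5 + 2) = -7 - 2*(-2 + H)/7 = -7 - 2*(-2/7 + H/7) = -7 + (4/7 - 2*H/7) = -45/7 - 2*H/7)
(37 + G(9, d(6)))*28 = (37 + (-45/7 - 2/7*9))*28 = (37 + (-45/7 - 18/7))*28 = (37 - 9)*28 = 28*28 = 784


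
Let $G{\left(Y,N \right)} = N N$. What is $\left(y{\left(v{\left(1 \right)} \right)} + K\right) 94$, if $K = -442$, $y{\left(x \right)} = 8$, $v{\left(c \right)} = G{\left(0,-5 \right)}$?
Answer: $-40796$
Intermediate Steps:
$G{\left(Y,N \right)} = N^{2}$
$v{\left(c \right)} = 25$ ($v{\left(c \right)} = \left(-5\right)^{2} = 25$)
$\left(y{\left(v{\left(1 \right)} \right)} + K\right) 94 = \left(8 - 442\right) 94 = \left(-434\right) 94 = -40796$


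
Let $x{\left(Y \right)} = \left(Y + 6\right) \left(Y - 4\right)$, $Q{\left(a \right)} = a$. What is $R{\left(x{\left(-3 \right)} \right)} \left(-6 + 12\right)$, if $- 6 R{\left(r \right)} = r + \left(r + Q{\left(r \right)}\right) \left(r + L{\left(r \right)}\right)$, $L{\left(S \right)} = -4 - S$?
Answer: $-147$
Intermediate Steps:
$x{\left(Y \right)} = \left(-4 + Y\right) \left(6 + Y\right)$ ($x{\left(Y \right)} = \left(6 + Y\right) \left(-4 + Y\right) = \left(-4 + Y\right) \left(6 + Y\right)$)
$R{\left(r \right)} = \frac{7 r}{6}$ ($R{\left(r \right)} = - \frac{r + \left(r + r\right) \left(r - \left(4 + r\right)\right)}{6} = - \frac{r + 2 r \left(-4\right)}{6} = - \frac{r - 8 r}{6} = - \frac{\left(-7\right) r}{6} = \frac{7 r}{6}$)
$R{\left(x{\left(-3 \right)} \right)} \left(-6 + 12\right) = \frac{7 \left(-24 + \left(-3\right)^{2} + 2 \left(-3\right)\right)}{6} \left(-6 + 12\right) = \frac{7 \left(-24 + 9 - 6\right)}{6} \cdot 6 = \frac{7}{6} \left(-21\right) 6 = \left(- \frac{49}{2}\right) 6 = -147$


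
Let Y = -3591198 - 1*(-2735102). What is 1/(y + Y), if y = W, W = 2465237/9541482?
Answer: -9541482/8168422109035 ≈ -1.1681e-6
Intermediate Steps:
W = 2465237/9541482 (W = 2465237*(1/9541482) = 2465237/9541482 ≈ 0.25837)
y = 2465237/9541482 ≈ 0.25837
Y = -856096 (Y = -3591198 + 2735102 = -856096)
1/(y + Y) = 1/(2465237/9541482 - 856096) = 1/(-8168422109035/9541482) = -9541482/8168422109035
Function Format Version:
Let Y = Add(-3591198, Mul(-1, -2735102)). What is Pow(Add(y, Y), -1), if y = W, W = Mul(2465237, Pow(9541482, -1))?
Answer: Rational(-9541482, 8168422109035) ≈ -1.1681e-6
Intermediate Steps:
W = Rational(2465237, 9541482) (W = Mul(2465237, Rational(1, 9541482)) = Rational(2465237, 9541482) ≈ 0.25837)
y = Rational(2465237, 9541482) ≈ 0.25837
Y = -856096 (Y = Add(-3591198, 2735102) = -856096)
Pow(Add(y, Y), -1) = Pow(Add(Rational(2465237, 9541482), -856096), -1) = Pow(Rational(-8168422109035, 9541482), -1) = Rational(-9541482, 8168422109035)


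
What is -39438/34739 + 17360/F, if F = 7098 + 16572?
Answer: -33042842/82227213 ≈ -0.40185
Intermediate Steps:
F = 23670
-39438/34739 + 17360/F = -39438/34739 + 17360/23670 = -39438*1/34739 + 17360*(1/23670) = -39438/34739 + 1736/2367 = -33042842/82227213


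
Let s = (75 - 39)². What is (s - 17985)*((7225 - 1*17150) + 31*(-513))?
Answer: 431043492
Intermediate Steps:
s = 1296 (s = 36² = 1296)
(s - 17985)*((7225 - 1*17150) + 31*(-513)) = (1296 - 17985)*((7225 - 1*17150) + 31*(-513)) = -16689*((7225 - 17150) - 15903) = -16689*(-9925 - 15903) = -16689*(-25828) = 431043492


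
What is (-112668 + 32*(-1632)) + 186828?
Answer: 21936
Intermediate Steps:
(-112668 + 32*(-1632)) + 186828 = (-112668 - 52224) + 186828 = -164892 + 186828 = 21936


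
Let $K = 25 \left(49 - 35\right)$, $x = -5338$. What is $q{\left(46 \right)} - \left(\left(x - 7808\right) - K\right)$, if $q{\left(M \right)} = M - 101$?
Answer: $13441$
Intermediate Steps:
$q{\left(M \right)} = -101 + M$
$K = 350$ ($K = 25 \cdot 14 = 350$)
$q{\left(46 \right)} - \left(\left(x - 7808\right) - K\right) = \left(-101 + 46\right) - \left(\left(-5338 - 7808\right) - 350\right) = -55 - \left(\left(-5338 - 7808\right) - 350\right) = -55 - \left(-13146 - 350\right) = -55 - -13496 = -55 + 13496 = 13441$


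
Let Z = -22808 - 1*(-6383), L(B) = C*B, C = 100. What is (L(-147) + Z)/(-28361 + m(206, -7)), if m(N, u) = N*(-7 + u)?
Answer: 2075/2083 ≈ 0.99616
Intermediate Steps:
L(B) = 100*B
Z = -16425 (Z = -22808 + 6383 = -16425)
(L(-147) + Z)/(-28361 + m(206, -7)) = (100*(-147) - 16425)/(-28361 + 206*(-7 - 7)) = (-14700 - 16425)/(-28361 + 206*(-14)) = -31125/(-28361 - 2884) = -31125/(-31245) = -31125*(-1/31245) = 2075/2083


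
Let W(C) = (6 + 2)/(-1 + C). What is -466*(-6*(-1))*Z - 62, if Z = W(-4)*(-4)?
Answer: -89782/5 ≈ -17956.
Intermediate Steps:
W(C) = 8/(-1 + C)
Z = 32/5 (Z = (8/(-1 - 4))*(-4) = (8/(-5))*(-4) = (8*(-1/5))*(-4) = -8/5*(-4) = 32/5 ≈ 6.4000)
-466*(-6*(-1))*Z - 62 = -466*(-6*(-1))*32/5 - 62 = -2796*32/5 - 62 = -466*192/5 - 62 = -89472/5 - 62 = -89782/5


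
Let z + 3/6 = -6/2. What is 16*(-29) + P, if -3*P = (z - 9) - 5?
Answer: -2749/6 ≈ -458.17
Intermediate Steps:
z = -7/2 (z = -½ - 6/2 = -½ - 6*½ = -½ - 3 = -7/2 ≈ -3.5000)
P = 35/6 (P = -((-7/2 - 9) - 5)/3 = -(-25/2 - 5)/3 = -⅓*(-35/2) = 35/6 ≈ 5.8333)
16*(-29) + P = 16*(-29) + 35/6 = -464 + 35/6 = -2749/6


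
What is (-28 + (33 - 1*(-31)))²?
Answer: 1296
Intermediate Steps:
(-28 + (33 - 1*(-31)))² = (-28 + (33 + 31))² = (-28 + 64)² = 36² = 1296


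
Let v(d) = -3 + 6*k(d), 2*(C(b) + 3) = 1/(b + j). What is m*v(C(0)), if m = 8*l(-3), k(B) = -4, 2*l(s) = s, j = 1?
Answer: 324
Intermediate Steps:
l(s) = s/2
C(b) = -3 + 1/(2*(1 + b)) (C(b) = -3 + 1/(2*(b + 1)) = -3 + 1/(2*(1 + b)))
v(d) = -27 (v(d) = -3 + 6*(-4) = -3 - 24 = -27)
m = -12 (m = 8*((½)*(-3)) = 8*(-3/2) = -12)
m*v(C(0)) = -12*(-27) = 324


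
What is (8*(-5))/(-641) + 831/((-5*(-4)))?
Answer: 533471/12820 ≈ 41.612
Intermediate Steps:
(8*(-5))/(-641) + 831/((-5*(-4))) = -40*(-1/641) + 831/20 = 40/641 + 831*(1/20) = 40/641 + 831/20 = 533471/12820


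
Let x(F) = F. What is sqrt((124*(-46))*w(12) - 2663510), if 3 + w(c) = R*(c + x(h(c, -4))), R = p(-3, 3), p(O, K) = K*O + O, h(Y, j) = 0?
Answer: I*sqrt(1825022) ≈ 1350.9*I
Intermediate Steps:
p(O, K) = O + K*O
R = -12 (R = -3*(1 + 3) = -3*4 = -12)
w(c) = -3 - 12*c (w(c) = -3 - 12*(c + 0) = -3 - 12*c)
sqrt((124*(-46))*w(12) - 2663510) = sqrt((124*(-46))*(-3 - 12*12) - 2663510) = sqrt(-5704*(-3 - 144) - 2663510) = sqrt(-5704*(-147) - 2663510) = sqrt(838488 - 2663510) = sqrt(-1825022) = I*sqrt(1825022)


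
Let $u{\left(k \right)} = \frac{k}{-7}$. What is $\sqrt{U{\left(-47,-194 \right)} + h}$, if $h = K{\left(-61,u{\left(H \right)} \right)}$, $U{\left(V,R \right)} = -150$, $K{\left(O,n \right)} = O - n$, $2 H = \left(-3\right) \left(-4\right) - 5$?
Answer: $\frac{i \sqrt{842}}{2} \approx 14.509 i$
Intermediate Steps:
$H = \frac{7}{2}$ ($H = \frac{\left(-3\right) \left(-4\right) - 5}{2} = \frac{12 - 5}{2} = \frac{1}{2} \cdot 7 = \frac{7}{2} \approx 3.5$)
$u{\left(k \right)} = - \frac{k}{7}$ ($u{\left(k \right)} = k \left(- \frac{1}{7}\right) = - \frac{k}{7}$)
$h = - \frac{121}{2}$ ($h = -61 - \left(- \frac{1}{7}\right) \frac{7}{2} = -61 - - \frac{1}{2} = -61 + \frac{1}{2} = - \frac{121}{2} \approx -60.5$)
$\sqrt{U{\left(-47,-194 \right)} + h} = \sqrt{-150 - \frac{121}{2}} = \sqrt{- \frac{421}{2}} = \frac{i \sqrt{842}}{2}$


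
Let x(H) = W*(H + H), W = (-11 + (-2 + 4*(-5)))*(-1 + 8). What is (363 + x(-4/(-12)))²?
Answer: 43681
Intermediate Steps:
W = -231 (W = (-11 + (-2 - 20))*7 = (-11 - 22)*7 = -33*7 = -231)
x(H) = -462*H (x(H) = -231*(H + H) = -462*H)
(363 + x(-4/(-12)))² = (363 - (-1848)/(-12))² = (363 - (-1848)*(-1)/12)² = (363 - 462*⅓)² = (363 - 154)² = 209² = 43681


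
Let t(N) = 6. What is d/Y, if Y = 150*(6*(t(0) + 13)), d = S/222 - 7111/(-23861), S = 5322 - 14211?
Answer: -70173929/30193709400 ≈ -0.0023241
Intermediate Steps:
S = -8889
d = -70173929/1765714 (d = -8889/222 - 7111/(-23861) = -8889*1/222 - 7111*(-1/23861) = -2963/74 + 7111/23861 = -70173929/1765714 ≈ -39.742)
Y = 17100 (Y = 150*(6*(6 + 13)) = 150*(6*19) = 150*114 = 17100)
d/Y = -70173929/1765714/17100 = -70173929/1765714*1/17100 = -70173929/30193709400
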